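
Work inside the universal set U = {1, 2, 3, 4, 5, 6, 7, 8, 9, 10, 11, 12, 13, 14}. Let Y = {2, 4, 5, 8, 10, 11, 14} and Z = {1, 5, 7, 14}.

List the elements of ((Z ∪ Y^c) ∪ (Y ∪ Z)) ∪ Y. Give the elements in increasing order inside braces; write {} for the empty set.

{1, 2, 3, 4, 5, 6, 7, 8, 9, 10, 11, 12, 13, 14}

Y^c = {1, 3, 6, 7, 9, 12, 13}
Z ∪ Y^c = {1, 3, 5, 6, 7, 9, 12, 13, 14}
Y ∪ Z = {1, 2, 4, 5, 7, 8, 10, 11, 14}
(Z ∪ Y^c) ∪ (Y ∪ Z) = {1, 2, 3, 4, 5, 6, 7, 8, 9, 10, 11, 12, 13, 14}
((Z ∪ Y^c) ∪ (Y ∪ Z)) ∪ Y = {1, 2, 3, 4, 5, 6, 7, 8, 9, 10, 11, 12, 13, 14}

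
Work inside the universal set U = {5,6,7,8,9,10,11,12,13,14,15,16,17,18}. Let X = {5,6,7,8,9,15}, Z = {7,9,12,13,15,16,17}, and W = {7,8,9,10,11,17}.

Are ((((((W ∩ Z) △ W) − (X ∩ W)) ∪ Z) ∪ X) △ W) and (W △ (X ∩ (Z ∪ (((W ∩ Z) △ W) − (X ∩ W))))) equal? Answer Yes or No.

W ∩ Z = {7,9,17}
(W ∩ Z) △ W = {8,10,11}
X ∩ W = {7,8,9}
((W ∩ Z) △ W) − (X ∩ W) = {10,11}
(((W ∩ Z) △ W) − (X ∩ W)) ∪ Z = {7,9,10,11,12,13,15,16,17}
((((W ∩ Z) △ W) − (X ∩ W)) ∪ Z) ∪ X = {5,6,7,8,9,10,11,12,13,15,16,17}
(((((W ∩ Z) △ W) − (X ∩ W)) ∪ Z) ∪ X) △ W = {5,6,12,13,15,16}
Z ∪ (((W ∩ Z) △ W) − (X ∩ W)) = {7,9,10,11,12,13,15,16,17}
X ∩ (Z ∪ (((W ∩ Z) △ W) − (X ∩ W))) = {7,9,15}
W △ (X ∩ (Z ∪ (((W ∩ Z) △ W) − (X ∩ W)))) = {8,10,11,15,17}
5 ∈ (((((W ∩ Z) △ W) − (X ∩ W)) ∪ Z) ∪ X) △ W but 5 ∉ W △ (X ∩ (Z ∪ (((W ∩ Z) △ W) − (X ∩ W)))), so they differ.

No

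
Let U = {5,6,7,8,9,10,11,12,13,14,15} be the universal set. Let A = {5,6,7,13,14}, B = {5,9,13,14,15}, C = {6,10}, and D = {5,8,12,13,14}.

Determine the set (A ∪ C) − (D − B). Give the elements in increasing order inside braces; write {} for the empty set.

{5,6,7,10,13,14}

A ∪ C = {5,6,7,10,13,14}
D − B = {8,12}
(A ∪ C) − (D − B) = {5,6,7,10,13,14}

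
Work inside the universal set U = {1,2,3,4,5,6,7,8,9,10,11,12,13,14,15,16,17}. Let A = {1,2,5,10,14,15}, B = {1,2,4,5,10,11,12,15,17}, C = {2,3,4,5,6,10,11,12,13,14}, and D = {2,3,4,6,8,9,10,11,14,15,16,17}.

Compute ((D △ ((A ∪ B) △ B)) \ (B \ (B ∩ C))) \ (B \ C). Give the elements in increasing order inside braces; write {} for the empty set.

A ∪ B = {1,2,4,5,10,11,12,14,15,17}
(A ∪ B) △ B = {14}
D △ ((A ∪ B) △ B) = {2,3,4,6,8,9,10,11,15,16,17}
B ∩ C = {2,4,5,10,11,12}
B \ (B ∩ C) = {1,15,17}
(D △ ((A ∪ B) △ B)) \ (B \ (B ∩ C)) = {2,3,4,6,8,9,10,11,16}
B \ C = {1,15,17}
((D △ ((A ∪ B) △ B)) \ (B \ (B ∩ C))) \ (B \ C) = {2,3,4,6,8,9,10,11,16}

{2,3,4,6,8,9,10,11,16}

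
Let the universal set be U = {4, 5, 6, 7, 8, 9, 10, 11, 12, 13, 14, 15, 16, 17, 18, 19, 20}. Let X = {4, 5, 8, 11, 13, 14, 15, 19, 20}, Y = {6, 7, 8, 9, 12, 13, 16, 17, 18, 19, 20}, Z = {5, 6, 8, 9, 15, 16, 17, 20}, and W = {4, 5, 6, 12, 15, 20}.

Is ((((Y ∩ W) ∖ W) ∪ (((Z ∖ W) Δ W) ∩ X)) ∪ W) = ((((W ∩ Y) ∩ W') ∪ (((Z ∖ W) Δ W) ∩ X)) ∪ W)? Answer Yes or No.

Y ∩ W = {6, 12, 20}
(Y ∩ W) ∖ W = {}
Z ∖ W = {8, 9, 16, 17}
(Z ∖ W) Δ W = {4, 5, 6, 8, 9, 12, 15, 16, 17, 20}
((Z ∖ W) Δ W) ∩ X = {4, 5, 8, 15, 20}
((Y ∩ W) ∖ W) ∪ (((Z ∖ W) Δ W) ∩ X) = {4, 5, 8, 15, 20}
(((Y ∩ W) ∖ W) ∪ (((Z ∖ W) Δ W) ∩ X)) ∪ W = {4, 5, 6, 8, 12, 15, 20}
W ∩ Y = {6, 12, 20}
W' = {7, 8, 9, 10, 11, 13, 14, 16, 17, 18, 19}
(W ∩ Y) ∩ W' = {}
((W ∩ Y) ∩ W') ∪ (((Z ∖ W) Δ W) ∩ X) = {4, 5, 8, 15, 20}
(((W ∩ Y) ∩ W') ∪ (((Z ∖ W) Δ W) ∩ X)) ∪ W = {4, 5, 6, 8, 12, 15, 20}
Both equal {4, 5, 6, 8, 12, 15, 20}, so (((Y ∩ W) ∖ W) ∪ (((Z ∖ W) Δ W) ∩ X)) ∪ W = (((W ∩ Y) ∩ W') ∪ (((Z ∖ W) Δ W) ∩ X)) ∪ W.

Yes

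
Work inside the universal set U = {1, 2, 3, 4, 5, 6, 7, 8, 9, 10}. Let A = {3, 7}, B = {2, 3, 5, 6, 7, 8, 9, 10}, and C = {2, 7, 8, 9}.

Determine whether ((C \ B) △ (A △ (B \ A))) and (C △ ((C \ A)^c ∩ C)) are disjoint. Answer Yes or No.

No

C \ B = {}
B \ A = {2, 5, 6, 8, 9, 10}
A △ (B \ A) = {2, 3, 5, 6, 7, 8, 9, 10}
(C \ B) △ (A △ (B \ A)) = {2, 3, 5, 6, 7, 8, 9, 10}
C \ A = {2, 8, 9}
(C \ A)^c = {1, 3, 4, 5, 6, 7, 10}
(C \ A)^c ∩ C = {7}
C △ ((C \ A)^c ∩ C) = {2, 8, 9}
2 lies in both, so they are not disjoint.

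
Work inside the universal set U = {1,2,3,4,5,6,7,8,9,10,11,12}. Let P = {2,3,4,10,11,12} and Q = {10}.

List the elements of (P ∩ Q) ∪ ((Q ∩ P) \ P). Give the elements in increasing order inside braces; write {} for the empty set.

{10}

P ∩ Q = {10}
Q ∩ P = {10}
(Q ∩ P) \ P = {}
(P ∩ Q) ∪ ((Q ∩ P) \ P) = {10}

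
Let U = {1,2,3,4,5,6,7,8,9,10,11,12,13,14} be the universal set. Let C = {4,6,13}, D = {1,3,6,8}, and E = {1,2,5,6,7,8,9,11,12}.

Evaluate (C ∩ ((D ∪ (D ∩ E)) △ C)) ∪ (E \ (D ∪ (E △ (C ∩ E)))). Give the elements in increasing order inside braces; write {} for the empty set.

D ∩ E = {1,6,8}
D ∪ (D ∩ E) = {1,3,6,8}
(D ∪ (D ∩ E)) △ C = {1,3,4,8,13}
C ∩ ((D ∪ (D ∩ E)) △ C) = {4,13}
C ∩ E = {6}
E △ (C ∩ E) = {1,2,5,7,8,9,11,12}
D ∪ (E △ (C ∩ E)) = {1,2,3,5,6,7,8,9,11,12}
E \ (D ∪ (E △ (C ∩ E))) = {}
(C ∩ ((D ∪ (D ∩ E)) △ C)) ∪ (E \ (D ∪ (E △ (C ∩ E)))) = {4,13}

{4,13}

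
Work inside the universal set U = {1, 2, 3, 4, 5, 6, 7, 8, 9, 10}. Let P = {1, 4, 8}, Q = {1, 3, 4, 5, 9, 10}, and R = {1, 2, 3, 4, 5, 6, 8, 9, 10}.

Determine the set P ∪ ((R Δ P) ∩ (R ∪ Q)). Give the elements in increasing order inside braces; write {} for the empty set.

{1, 2, 3, 4, 5, 6, 8, 9, 10}

R Δ P = {2, 3, 5, 6, 9, 10}
R ∪ Q = {1, 2, 3, 4, 5, 6, 8, 9, 10}
(R Δ P) ∩ (R ∪ Q) = {2, 3, 5, 6, 9, 10}
P ∪ ((R Δ P) ∩ (R ∪ Q)) = {1, 2, 3, 4, 5, 6, 8, 9, 10}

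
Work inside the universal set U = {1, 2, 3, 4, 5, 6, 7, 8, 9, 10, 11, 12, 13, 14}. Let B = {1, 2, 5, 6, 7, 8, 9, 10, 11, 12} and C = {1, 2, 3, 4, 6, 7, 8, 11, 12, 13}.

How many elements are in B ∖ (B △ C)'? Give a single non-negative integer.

B △ C = {3, 4, 5, 9, 10, 13}
(B △ C)' = {1, 2, 6, 7, 8, 11, 12, 14}
B ∖ (B △ C)' = {5, 9, 10}
|B ∖ (B △ C)'| = 3

3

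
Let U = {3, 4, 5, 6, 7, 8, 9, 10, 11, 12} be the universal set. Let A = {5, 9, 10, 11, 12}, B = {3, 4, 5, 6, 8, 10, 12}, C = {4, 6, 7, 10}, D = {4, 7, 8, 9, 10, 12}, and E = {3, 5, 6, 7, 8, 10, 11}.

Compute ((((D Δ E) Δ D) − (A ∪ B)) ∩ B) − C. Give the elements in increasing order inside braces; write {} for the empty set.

{}

D Δ E = {3, 4, 5, 6, 9, 11, 12}
(D Δ E) Δ D = {3, 5, 6, 7, 8, 10, 11}
A ∪ B = {3, 4, 5, 6, 8, 9, 10, 11, 12}
((D Δ E) Δ D) − (A ∪ B) = {7}
(((D Δ E) Δ D) − (A ∪ B)) ∩ B = {}
((((D Δ E) Δ D) − (A ∪ B)) ∩ B) − C = {}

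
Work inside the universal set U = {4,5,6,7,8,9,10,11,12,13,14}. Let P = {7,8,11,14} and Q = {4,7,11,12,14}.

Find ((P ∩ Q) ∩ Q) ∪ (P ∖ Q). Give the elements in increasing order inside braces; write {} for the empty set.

{7,8,11,14}

P ∩ Q = {7,11,14}
(P ∩ Q) ∩ Q = {7,11,14}
P ∖ Q = {8}
((P ∩ Q) ∩ Q) ∪ (P ∖ Q) = {7,8,11,14}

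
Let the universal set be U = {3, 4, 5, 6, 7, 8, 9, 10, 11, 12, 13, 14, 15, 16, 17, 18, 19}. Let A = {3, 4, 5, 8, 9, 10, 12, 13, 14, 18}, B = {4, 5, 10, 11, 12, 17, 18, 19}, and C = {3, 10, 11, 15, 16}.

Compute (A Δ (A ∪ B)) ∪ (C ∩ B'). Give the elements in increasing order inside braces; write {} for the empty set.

A ∪ B = {3, 4, 5, 8, 9, 10, 11, 12, 13, 14, 17, 18, 19}
A Δ (A ∪ B) = {11, 17, 19}
B' = {3, 6, 7, 8, 9, 13, 14, 15, 16}
C ∩ B' = {3, 15, 16}
(A Δ (A ∪ B)) ∪ (C ∩ B') = {3, 11, 15, 16, 17, 19}

{3, 11, 15, 16, 17, 19}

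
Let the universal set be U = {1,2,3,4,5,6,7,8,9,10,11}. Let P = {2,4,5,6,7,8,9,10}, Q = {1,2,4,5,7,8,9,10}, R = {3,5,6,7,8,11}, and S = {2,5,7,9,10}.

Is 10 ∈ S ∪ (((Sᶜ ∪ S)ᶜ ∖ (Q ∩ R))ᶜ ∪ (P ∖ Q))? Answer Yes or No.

10 ∈ S, so 10 ∉ Sᶜ
10 ∉ Sᶜ and 10 ∈ S, so 10 ∈ Sᶜ ∪ S
10 ∉ (Sᶜ ∪ S)ᶜ since 10 ∈ (Sᶜ ∪ S)
10 ∈ Q and 10 ∉ R, so 10 ∉ Q ∩ R
10 ∉ (Sᶜ ∪ S)ᶜ and 10 ∉ (Q ∩ R), so 10 ∉ (Sᶜ ∪ S)ᶜ ∖ (Q ∩ R)
10 ∈ ((Sᶜ ∪ S)ᶜ ∖ (Q ∩ R))ᶜ since 10 ∉ ((Sᶜ ∪ S)ᶜ ∖ (Q ∩ R))
10 ∈ P and 10 ∈ Q, so 10 ∉ P ∖ Q
10 ∈ ((Sᶜ ∪ S)ᶜ ∖ (Q ∩ R))ᶜ and 10 ∉ (P ∖ Q), so 10 ∈ ((Sᶜ ∪ S)ᶜ ∖ (Q ∩ R))ᶜ ∪ (P ∖ Q)
10 ∈ S and 10 ∈ (((Sᶜ ∪ S)ᶜ ∖ (Q ∩ R))ᶜ ∪ (P ∖ Q)), so 10 ∈ S ∪ (((Sᶜ ∪ S)ᶜ ∖ (Q ∩ R))ᶜ ∪ (P ∖ Q))

Yes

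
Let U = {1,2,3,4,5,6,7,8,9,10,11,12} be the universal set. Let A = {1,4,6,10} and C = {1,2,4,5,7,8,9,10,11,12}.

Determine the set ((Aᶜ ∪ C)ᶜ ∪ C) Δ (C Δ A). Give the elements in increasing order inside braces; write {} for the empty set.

Aᶜ = {2,3,5,7,8,9,11,12}
Aᶜ ∪ C = {1,2,3,4,5,7,8,9,10,11,12}
(Aᶜ ∪ C)ᶜ = {6}
(Aᶜ ∪ C)ᶜ ∪ C = {1,2,4,5,6,7,8,9,10,11,12}
C Δ A = {2,5,6,7,8,9,11,12}
((Aᶜ ∪ C)ᶜ ∪ C) Δ (C Δ A) = {1,4,10}

{1,4,10}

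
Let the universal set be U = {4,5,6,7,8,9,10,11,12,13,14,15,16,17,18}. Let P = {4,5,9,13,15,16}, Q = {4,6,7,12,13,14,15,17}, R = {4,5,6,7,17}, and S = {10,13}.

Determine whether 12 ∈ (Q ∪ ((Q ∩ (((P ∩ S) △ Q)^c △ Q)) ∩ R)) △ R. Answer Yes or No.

Yes

12 ∉ P and 12 ∉ S, so 12 ∉ P ∩ S
12 ∉ (P ∩ S) and 12 ∈ Q, so 12 ∈ (P ∩ S) △ Q
12 ∉ ((P ∩ S) △ Q)^c since 12 ∈ ((P ∩ S) △ Q)
12 ∉ ((P ∩ S) △ Q)^c and 12 ∈ Q, so 12 ∈ ((P ∩ S) △ Q)^c △ Q
12 ∈ Q and 12 ∈ (((P ∩ S) △ Q)^c △ Q), so 12 ∈ Q ∩ (((P ∩ S) △ Q)^c △ Q)
12 ∈ (Q ∩ (((P ∩ S) △ Q)^c △ Q)) and 12 ∉ R, so 12 ∉ (Q ∩ (((P ∩ S) △ Q)^c △ Q)) ∩ R
12 ∈ Q and 12 ∉ ((Q ∩ (((P ∩ S) △ Q)^c △ Q)) ∩ R), so 12 ∈ Q ∪ ((Q ∩ (((P ∩ S) △ Q)^c △ Q)) ∩ R)
12 ∈ (Q ∪ ((Q ∩ (((P ∩ S) △ Q)^c △ Q)) ∩ R)) and 12 ∉ R, so 12 ∈ (Q ∪ ((Q ∩ (((P ∩ S) △ Q)^c △ Q)) ∩ R)) △ R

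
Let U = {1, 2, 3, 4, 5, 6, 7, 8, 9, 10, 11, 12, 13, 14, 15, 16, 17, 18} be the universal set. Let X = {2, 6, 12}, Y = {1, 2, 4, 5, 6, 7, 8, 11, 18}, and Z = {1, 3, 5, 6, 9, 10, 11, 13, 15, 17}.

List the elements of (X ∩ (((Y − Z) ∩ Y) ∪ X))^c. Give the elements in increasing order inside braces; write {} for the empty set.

Y − Z = {2, 4, 7, 8, 18}
(Y − Z) ∩ Y = {2, 4, 7, 8, 18}
((Y − Z) ∩ Y) ∪ X = {2, 4, 6, 7, 8, 12, 18}
X ∩ (((Y − Z) ∩ Y) ∪ X) = {2, 6, 12}
(X ∩ (((Y − Z) ∩ Y) ∪ X))^c = {1, 3, 4, 5, 7, 8, 9, 10, 11, 13, 14, 15, 16, 17, 18}

{1, 3, 4, 5, 7, 8, 9, 10, 11, 13, 14, 15, 16, 17, 18}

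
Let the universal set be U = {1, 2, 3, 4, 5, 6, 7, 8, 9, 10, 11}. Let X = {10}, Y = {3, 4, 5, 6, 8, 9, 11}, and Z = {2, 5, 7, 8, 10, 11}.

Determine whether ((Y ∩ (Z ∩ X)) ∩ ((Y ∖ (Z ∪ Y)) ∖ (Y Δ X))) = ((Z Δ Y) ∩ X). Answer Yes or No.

Z ∩ X = {10}
Y ∩ (Z ∩ X) = {}
Z ∪ Y = {2, 3, 4, 5, 6, 7, 8, 9, 10, 11}
Y ∖ (Z ∪ Y) = {}
Y Δ X = {3, 4, 5, 6, 8, 9, 10, 11}
(Y ∖ (Z ∪ Y)) ∖ (Y Δ X) = {}
(Y ∩ (Z ∩ X)) ∩ ((Y ∖ (Z ∪ Y)) ∖ (Y Δ X)) = {}
Z Δ Y = {2, 3, 4, 6, 7, 9, 10}
(Z Δ Y) ∩ X = {10}
10 ∈ (Z Δ Y) ∩ X but 10 ∉ (Y ∩ (Z ∩ X)) ∩ ((Y ∖ (Z ∪ Y)) ∖ (Y Δ X)), so they differ.

No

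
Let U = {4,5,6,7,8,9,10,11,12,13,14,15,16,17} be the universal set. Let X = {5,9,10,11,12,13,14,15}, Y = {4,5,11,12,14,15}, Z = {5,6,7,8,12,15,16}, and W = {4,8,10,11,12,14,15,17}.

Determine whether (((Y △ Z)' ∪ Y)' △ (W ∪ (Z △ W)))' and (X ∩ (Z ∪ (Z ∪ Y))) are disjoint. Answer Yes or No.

Y △ Z = {4,6,7,8,11,14,16}
(Y △ Z)' = {5,9,10,12,13,15,17}
(Y △ Z)' ∪ Y = {4,5,9,10,11,12,13,14,15,17}
((Y △ Z)' ∪ Y)' = {6,7,8,16}
Z △ W = {4,5,6,7,10,11,14,16,17}
W ∪ (Z △ W) = {4,5,6,7,8,10,11,12,14,15,16,17}
((Y △ Z)' ∪ Y)' △ (W ∪ (Z △ W)) = {4,5,10,11,12,14,15,17}
(((Y △ Z)' ∪ Y)' △ (W ∪ (Z △ W)))' = {6,7,8,9,13,16}
Z ∪ Y = {4,5,6,7,8,11,12,14,15,16}
Z ∪ (Z ∪ Y) = {4,5,6,7,8,11,12,14,15,16}
X ∩ (Z ∪ (Z ∪ Y)) = {5,11,12,14,15}
{6,7,8,9,13,16} and {5,11,12,14,15} share no elements.

Yes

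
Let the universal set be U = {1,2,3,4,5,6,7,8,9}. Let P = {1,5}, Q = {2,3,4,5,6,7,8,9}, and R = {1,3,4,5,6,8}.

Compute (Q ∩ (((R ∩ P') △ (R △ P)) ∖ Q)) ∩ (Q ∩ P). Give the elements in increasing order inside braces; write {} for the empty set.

P' = {2,3,4,6,7,8,9}
R ∩ P' = {3,4,6,8}
R △ P = {3,4,6,8}
(R ∩ P') △ (R △ P) = {}
((R ∩ P') △ (R △ P)) ∖ Q = {}
Q ∩ (((R ∩ P') △ (R △ P)) ∖ Q) = {}
Q ∩ P = {5}
(Q ∩ (((R ∩ P') △ (R △ P)) ∖ Q)) ∩ (Q ∩ P) = {}

{}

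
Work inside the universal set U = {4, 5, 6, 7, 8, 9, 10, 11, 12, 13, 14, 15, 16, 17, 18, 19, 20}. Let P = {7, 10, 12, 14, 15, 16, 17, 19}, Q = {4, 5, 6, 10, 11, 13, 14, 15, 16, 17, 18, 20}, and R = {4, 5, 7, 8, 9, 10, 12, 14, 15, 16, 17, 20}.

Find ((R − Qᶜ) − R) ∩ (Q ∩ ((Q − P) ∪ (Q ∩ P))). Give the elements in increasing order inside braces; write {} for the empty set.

Qᶜ = {7, 8, 9, 12, 19}
R − Qᶜ = {4, 5, 10, 14, 15, 16, 17, 20}
(R − Qᶜ) − R = {}
Q − P = {4, 5, 6, 11, 13, 18, 20}
Q ∩ P = {10, 14, 15, 16, 17}
(Q − P) ∪ (Q ∩ P) = {4, 5, 6, 10, 11, 13, 14, 15, 16, 17, 18, 20}
Q ∩ ((Q − P) ∪ (Q ∩ P)) = {4, 5, 6, 10, 11, 13, 14, 15, 16, 17, 18, 20}
((R − Qᶜ) − R) ∩ (Q ∩ ((Q − P) ∪ (Q ∩ P))) = {}

{}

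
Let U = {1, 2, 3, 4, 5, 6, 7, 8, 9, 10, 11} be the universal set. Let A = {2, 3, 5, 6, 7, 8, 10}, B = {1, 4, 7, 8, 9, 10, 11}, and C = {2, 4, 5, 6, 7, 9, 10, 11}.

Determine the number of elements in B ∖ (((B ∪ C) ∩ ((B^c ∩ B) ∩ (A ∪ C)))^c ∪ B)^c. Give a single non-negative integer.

7

B ∪ C = {1, 2, 4, 5, 6, 7, 8, 9, 10, 11}
B^c = {2, 3, 5, 6}
B^c ∩ B = {}
A ∪ C = {2, 3, 4, 5, 6, 7, 8, 9, 10, 11}
(B^c ∩ B) ∩ (A ∪ C) = {}
(B ∪ C) ∩ ((B^c ∩ B) ∩ (A ∪ C)) = {}
((B ∪ C) ∩ ((B^c ∩ B) ∩ (A ∪ C)))^c = {1, 2, 3, 4, 5, 6, 7, 8, 9, 10, 11}
((B ∪ C) ∩ ((B^c ∩ B) ∩ (A ∪ C)))^c ∪ B = {1, 2, 3, 4, 5, 6, 7, 8, 9, 10, 11}
(((B ∪ C) ∩ ((B^c ∩ B) ∩ (A ∪ C)))^c ∪ B)^c = {}
B ∖ (((B ∪ C) ∩ ((B^c ∩ B) ∩ (A ∪ C)))^c ∪ B)^c = {1, 4, 7, 8, 9, 10, 11}
|B ∖ (((B ∪ C) ∩ ((B^c ∩ B) ∩ (A ∪ C)))^c ∪ B)^c| = 7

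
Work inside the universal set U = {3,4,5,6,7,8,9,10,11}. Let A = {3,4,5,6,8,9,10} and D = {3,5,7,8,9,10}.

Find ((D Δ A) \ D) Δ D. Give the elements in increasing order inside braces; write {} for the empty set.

{3,4,5,6,7,8,9,10}

D Δ A = {4,6,7}
(D Δ A) \ D = {4,6}
((D Δ A) \ D) Δ D = {3,4,5,6,7,8,9,10}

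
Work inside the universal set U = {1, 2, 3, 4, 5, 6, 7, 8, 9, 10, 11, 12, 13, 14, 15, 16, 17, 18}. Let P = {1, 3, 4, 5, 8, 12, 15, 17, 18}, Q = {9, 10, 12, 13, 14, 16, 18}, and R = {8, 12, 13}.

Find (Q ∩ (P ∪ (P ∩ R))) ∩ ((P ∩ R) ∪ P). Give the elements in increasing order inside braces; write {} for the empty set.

P ∩ R = {8, 12}
P ∪ (P ∩ R) = {1, 3, 4, 5, 8, 12, 15, 17, 18}
Q ∩ (P ∪ (P ∩ R)) = {12, 18}
(P ∩ R) ∪ P = {1, 3, 4, 5, 8, 12, 15, 17, 18}
(Q ∩ (P ∪ (P ∩ R))) ∩ ((P ∩ R) ∪ P) = {12, 18}

{12, 18}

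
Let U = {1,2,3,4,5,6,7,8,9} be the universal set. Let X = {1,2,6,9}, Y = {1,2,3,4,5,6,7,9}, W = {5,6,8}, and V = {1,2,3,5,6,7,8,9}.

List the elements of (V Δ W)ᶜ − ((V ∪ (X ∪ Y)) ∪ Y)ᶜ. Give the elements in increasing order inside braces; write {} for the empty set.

{4,5,6,8}

V Δ W = {1,2,3,7,9}
(V Δ W)ᶜ = {4,5,6,8}
X ∪ Y = {1,2,3,4,5,6,7,9}
V ∪ (X ∪ Y) = {1,2,3,4,5,6,7,8,9}
(V ∪ (X ∪ Y)) ∪ Y = {1,2,3,4,5,6,7,8,9}
((V ∪ (X ∪ Y)) ∪ Y)ᶜ = {}
(V Δ W)ᶜ − ((V ∪ (X ∪ Y)) ∪ Y)ᶜ = {4,5,6,8}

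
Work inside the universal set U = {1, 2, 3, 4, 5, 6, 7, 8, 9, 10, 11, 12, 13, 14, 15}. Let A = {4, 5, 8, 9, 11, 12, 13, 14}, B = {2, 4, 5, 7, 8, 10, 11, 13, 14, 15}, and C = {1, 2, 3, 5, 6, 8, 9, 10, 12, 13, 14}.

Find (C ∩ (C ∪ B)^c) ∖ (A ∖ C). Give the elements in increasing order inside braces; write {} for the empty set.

{}

C ∪ B = {1, 2, 3, 4, 5, 6, 7, 8, 9, 10, 11, 12, 13, 14, 15}
(C ∪ B)^c = {}
C ∩ (C ∪ B)^c = {}
A ∖ C = {4, 11}
(C ∩ (C ∪ B)^c) ∖ (A ∖ C) = {}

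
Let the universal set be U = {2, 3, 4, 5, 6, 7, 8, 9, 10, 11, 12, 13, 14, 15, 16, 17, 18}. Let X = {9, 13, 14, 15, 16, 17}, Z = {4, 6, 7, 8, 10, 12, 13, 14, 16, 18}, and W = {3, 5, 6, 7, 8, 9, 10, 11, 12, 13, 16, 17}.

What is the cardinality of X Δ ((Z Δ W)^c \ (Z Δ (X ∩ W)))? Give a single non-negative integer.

4

Z Δ W = {3, 4, 5, 9, 11, 14, 17, 18}
(Z Δ W)^c = {2, 6, 7, 8, 10, 12, 13, 15, 16}
X ∩ W = {9, 13, 16, 17}
Z Δ (X ∩ W) = {4, 6, 7, 8, 9, 10, 12, 14, 17, 18}
(Z Δ W)^c \ (Z Δ (X ∩ W)) = {2, 13, 15, 16}
X Δ ((Z Δ W)^c \ (Z Δ (X ∩ W))) = {2, 9, 14, 17}
|X Δ ((Z Δ W)^c \ (Z Δ (X ∩ W)))| = 4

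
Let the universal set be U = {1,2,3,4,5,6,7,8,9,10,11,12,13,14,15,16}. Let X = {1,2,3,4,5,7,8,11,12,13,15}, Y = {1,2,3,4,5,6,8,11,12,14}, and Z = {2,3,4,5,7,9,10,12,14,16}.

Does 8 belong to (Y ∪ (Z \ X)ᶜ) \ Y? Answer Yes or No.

No

8 ∉ Z and 8 ∈ X, so 8 ∉ Z \ X
8 ∈ (Z \ X)ᶜ since 8 ∉ (Z \ X)
8 ∈ Y and 8 ∈ (Z \ X)ᶜ, so 8 ∈ Y ∪ (Z \ X)ᶜ
8 ∈ (Y ∪ (Z \ X)ᶜ) and 8 ∈ Y, so 8 ∉ (Y ∪ (Z \ X)ᶜ) \ Y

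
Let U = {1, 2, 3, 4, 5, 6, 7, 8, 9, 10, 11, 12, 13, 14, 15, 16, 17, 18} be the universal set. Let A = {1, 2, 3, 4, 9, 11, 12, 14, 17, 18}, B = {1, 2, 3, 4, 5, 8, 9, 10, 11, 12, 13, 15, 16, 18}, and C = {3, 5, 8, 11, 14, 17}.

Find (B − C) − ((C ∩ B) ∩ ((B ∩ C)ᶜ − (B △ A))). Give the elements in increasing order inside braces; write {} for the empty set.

{1, 2, 4, 9, 10, 12, 13, 15, 16, 18}

B − C = {1, 2, 4, 9, 10, 12, 13, 15, 16, 18}
C ∩ B = {3, 5, 8, 11}
B ∩ C = {3, 5, 8, 11}
(B ∩ C)ᶜ = {1, 2, 4, 6, 7, 9, 10, 12, 13, 14, 15, 16, 17, 18}
B △ A = {5, 8, 10, 13, 14, 15, 16, 17}
(B ∩ C)ᶜ − (B △ A) = {1, 2, 4, 6, 7, 9, 12, 18}
(C ∩ B) ∩ ((B ∩ C)ᶜ − (B △ A)) = {}
(B − C) − ((C ∩ B) ∩ ((B ∩ C)ᶜ − (B △ A))) = {1, 2, 4, 9, 10, 12, 13, 15, 16, 18}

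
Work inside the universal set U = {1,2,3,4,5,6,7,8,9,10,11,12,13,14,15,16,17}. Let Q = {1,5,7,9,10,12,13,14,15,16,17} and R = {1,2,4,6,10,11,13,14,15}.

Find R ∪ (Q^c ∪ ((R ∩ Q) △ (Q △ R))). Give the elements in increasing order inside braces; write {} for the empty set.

{1,2,3,4,5,6,7,8,9,10,11,12,13,14,15,16,17}

Q^c = {2,3,4,6,8,11}
R ∩ Q = {1,10,13,14,15}
Q △ R = {2,4,5,6,7,9,11,12,16,17}
(R ∩ Q) △ (Q △ R) = {1,2,4,5,6,7,9,10,11,12,13,14,15,16,17}
Q^c ∪ ((R ∩ Q) △ (Q △ R)) = {1,2,3,4,5,6,7,8,9,10,11,12,13,14,15,16,17}
R ∪ (Q^c ∪ ((R ∩ Q) △ (Q △ R))) = {1,2,3,4,5,6,7,8,9,10,11,12,13,14,15,16,17}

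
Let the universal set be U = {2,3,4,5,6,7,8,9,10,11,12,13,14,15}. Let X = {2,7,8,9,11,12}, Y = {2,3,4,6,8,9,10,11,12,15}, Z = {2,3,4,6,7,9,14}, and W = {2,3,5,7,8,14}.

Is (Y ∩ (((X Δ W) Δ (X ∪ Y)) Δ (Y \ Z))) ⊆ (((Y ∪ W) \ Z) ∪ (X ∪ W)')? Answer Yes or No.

No

X Δ W = {3,5,9,11,12,14}
X ∪ Y = {2,3,4,6,7,8,9,10,11,12,15}
(X Δ W) Δ (X ∪ Y) = {2,4,5,6,7,8,10,14,15}
Y \ Z = {8,10,11,12,15}
((X Δ W) Δ (X ∪ Y)) Δ (Y \ Z) = {2,4,5,6,7,11,12,14}
Y ∩ (((X Δ W) Δ (X ∪ Y)) Δ (Y \ Z)) = {2,4,6,11,12}
Y ∪ W = {2,3,4,5,6,7,8,9,10,11,12,14,15}
(Y ∪ W) \ Z = {5,8,10,11,12,15}
X ∪ W = {2,3,5,7,8,9,11,12,14}
(X ∪ W)' = {4,6,10,13,15}
((Y ∪ W) \ Z) ∪ (X ∪ W)' = {4,5,6,8,10,11,12,13,15}
2 ∈ Y ∩ (((X Δ W) Δ (X ∪ Y)) Δ (Y \ Z)) but 2 ∉ ((Y ∪ W) \ Z) ∪ (X ∪ W)', so the inclusion fails.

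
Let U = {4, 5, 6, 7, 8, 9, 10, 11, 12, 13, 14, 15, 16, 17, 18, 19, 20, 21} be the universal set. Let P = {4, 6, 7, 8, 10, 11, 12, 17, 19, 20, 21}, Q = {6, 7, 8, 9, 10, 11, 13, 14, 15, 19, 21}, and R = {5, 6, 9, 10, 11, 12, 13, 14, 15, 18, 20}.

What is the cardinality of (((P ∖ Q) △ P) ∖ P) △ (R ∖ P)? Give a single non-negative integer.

6

P ∖ Q = {4, 12, 17, 20}
(P ∖ Q) △ P = {6, 7, 8, 10, 11, 19, 21}
((P ∖ Q) △ P) ∖ P = {}
R ∖ P = {5, 9, 13, 14, 15, 18}
(((P ∖ Q) △ P) ∖ P) △ (R ∖ P) = {5, 9, 13, 14, 15, 18}
|(((P ∖ Q) △ P) ∖ P) △ (R ∖ P)| = 6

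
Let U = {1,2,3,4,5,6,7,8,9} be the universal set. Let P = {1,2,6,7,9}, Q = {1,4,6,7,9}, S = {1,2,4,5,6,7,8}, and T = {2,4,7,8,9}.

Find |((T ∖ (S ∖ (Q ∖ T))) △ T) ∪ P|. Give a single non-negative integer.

Q ∖ T = {1,6}
S ∖ (Q ∖ T) = {2,4,5,7,8}
T ∖ (S ∖ (Q ∖ T)) = {9}
(T ∖ (S ∖ (Q ∖ T))) △ T = {2,4,7,8}
((T ∖ (S ∖ (Q ∖ T))) △ T) ∪ P = {1,2,4,6,7,8,9}
|((T ∖ (S ∖ (Q ∖ T))) △ T) ∪ P| = 7

7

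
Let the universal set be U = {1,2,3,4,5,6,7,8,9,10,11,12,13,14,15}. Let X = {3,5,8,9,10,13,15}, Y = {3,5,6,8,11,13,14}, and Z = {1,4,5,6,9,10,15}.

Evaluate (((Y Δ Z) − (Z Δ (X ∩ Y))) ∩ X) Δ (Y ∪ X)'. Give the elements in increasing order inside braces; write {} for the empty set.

{1,2,4,7,12}

Y Δ Z = {1,3,4,8,9,10,11,13,14,15}
X ∩ Y = {3,5,8,13}
Z Δ (X ∩ Y) = {1,3,4,6,8,9,10,13,15}
(Y Δ Z) − (Z Δ (X ∩ Y)) = {11,14}
((Y Δ Z) − (Z Δ (X ∩ Y))) ∩ X = {}
Y ∪ X = {3,5,6,8,9,10,11,13,14,15}
(Y ∪ X)' = {1,2,4,7,12}
(((Y Δ Z) − (Z Δ (X ∩ Y))) ∩ X) Δ (Y ∪ X)' = {1,2,4,7,12}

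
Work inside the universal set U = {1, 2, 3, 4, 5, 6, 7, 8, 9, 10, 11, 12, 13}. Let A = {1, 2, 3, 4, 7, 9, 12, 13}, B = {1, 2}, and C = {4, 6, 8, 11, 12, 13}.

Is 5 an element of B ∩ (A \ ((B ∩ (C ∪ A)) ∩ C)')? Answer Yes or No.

No

5 ∉ C and 5 ∉ A, so 5 ∉ C ∪ A
5 ∉ B and 5 ∉ (C ∪ A), so 5 ∉ B ∩ (C ∪ A)
5 ∉ (B ∩ (C ∪ A)) and 5 ∉ C, so 5 ∉ (B ∩ (C ∪ A)) ∩ C
5 ∈ ((B ∩ (C ∪ A)) ∩ C)' since 5 ∉ ((B ∩ (C ∪ A)) ∩ C)
5 ∉ A and 5 ∈ ((B ∩ (C ∪ A)) ∩ C)', so 5 ∉ A \ ((B ∩ (C ∪ A)) ∩ C)'
5 ∉ B and 5 ∉ (A \ ((B ∩ (C ∪ A)) ∩ C)'), so 5 ∉ B ∩ (A \ ((B ∩ (C ∪ A)) ∩ C)')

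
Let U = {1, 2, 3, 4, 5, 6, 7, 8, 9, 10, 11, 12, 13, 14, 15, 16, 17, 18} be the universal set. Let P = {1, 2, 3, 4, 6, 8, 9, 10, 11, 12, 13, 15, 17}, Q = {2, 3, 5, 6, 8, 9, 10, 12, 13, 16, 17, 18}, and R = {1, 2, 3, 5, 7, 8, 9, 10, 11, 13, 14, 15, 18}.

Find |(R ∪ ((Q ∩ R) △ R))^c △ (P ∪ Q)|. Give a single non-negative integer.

11

Q ∩ R = {2, 3, 5, 8, 9, 10, 13, 18}
(Q ∩ R) △ R = {1, 7, 11, 14, 15}
R ∪ ((Q ∩ R) △ R) = {1, 2, 3, 5, 7, 8, 9, 10, 11, 13, 14, 15, 18}
(R ∪ ((Q ∩ R) △ R))^c = {4, 6, 12, 16, 17}
P ∪ Q = {1, 2, 3, 4, 5, 6, 8, 9, 10, 11, 12, 13, 15, 16, 17, 18}
(R ∪ ((Q ∩ R) △ R))^c △ (P ∪ Q) = {1, 2, 3, 5, 8, 9, 10, 11, 13, 15, 18}
|(R ∪ ((Q ∩ R) △ R))^c △ (P ∪ Q)| = 11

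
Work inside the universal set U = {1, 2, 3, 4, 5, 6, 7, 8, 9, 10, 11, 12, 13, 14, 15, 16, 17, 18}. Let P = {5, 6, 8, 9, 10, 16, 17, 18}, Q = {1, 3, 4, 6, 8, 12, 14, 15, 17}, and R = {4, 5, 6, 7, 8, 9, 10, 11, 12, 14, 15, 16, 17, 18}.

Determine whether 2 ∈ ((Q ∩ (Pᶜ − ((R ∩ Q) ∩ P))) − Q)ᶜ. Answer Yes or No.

2 ∉ P, so 2 ∈ Pᶜ
2 ∉ R and 2 ∉ Q, so 2 ∉ R ∩ Q
2 ∉ (R ∩ Q) and 2 ∉ P, so 2 ∉ (R ∩ Q) ∩ P
2 ∈ Pᶜ and 2 ∉ ((R ∩ Q) ∩ P), so 2 ∈ Pᶜ − ((R ∩ Q) ∩ P)
2 ∉ Q and 2 ∈ (Pᶜ − ((R ∩ Q) ∩ P)), so 2 ∉ Q ∩ (Pᶜ − ((R ∩ Q) ∩ P))
2 ∉ (Q ∩ (Pᶜ − ((R ∩ Q) ∩ P))) and 2 ∉ Q, so 2 ∉ (Q ∩ (Pᶜ − ((R ∩ Q) ∩ P))) − Q
2 ∈ ((Q ∩ (Pᶜ − ((R ∩ Q) ∩ P))) − Q)ᶜ since 2 ∉ ((Q ∩ (Pᶜ − ((R ∩ Q) ∩ P))) − Q)

Yes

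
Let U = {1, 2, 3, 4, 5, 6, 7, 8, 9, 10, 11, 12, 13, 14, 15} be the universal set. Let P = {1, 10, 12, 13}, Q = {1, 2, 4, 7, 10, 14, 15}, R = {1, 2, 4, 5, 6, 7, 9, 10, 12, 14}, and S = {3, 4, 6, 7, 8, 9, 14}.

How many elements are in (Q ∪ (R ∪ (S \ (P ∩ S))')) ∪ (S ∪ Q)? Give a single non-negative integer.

P ∩ S = {}
S \ (P ∩ S) = {3, 4, 6, 7, 8, 9, 14}
(S \ (P ∩ S))' = {1, 2, 5, 10, 11, 12, 13, 15}
R ∪ (S \ (P ∩ S))' = {1, 2, 4, 5, 6, 7, 9, 10, 11, 12, 13, 14, 15}
Q ∪ (R ∪ (S \ (P ∩ S))') = {1, 2, 4, 5, 6, 7, 9, 10, 11, 12, 13, 14, 15}
S ∪ Q = {1, 2, 3, 4, 6, 7, 8, 9, 10, 14, 15}
(Q ∪ (R ∪ (S \ (P ∩ S))')) ∪ (S ∪ Q) = {1, 2, 3, 4, 5, 6, 7, 8, 9, 10, 11, 12, 13, 14, 15}
|(Q ∪ (R ∪ (S \ (P ∩ S))')) ∪ (S ∪ Q)| = 15

15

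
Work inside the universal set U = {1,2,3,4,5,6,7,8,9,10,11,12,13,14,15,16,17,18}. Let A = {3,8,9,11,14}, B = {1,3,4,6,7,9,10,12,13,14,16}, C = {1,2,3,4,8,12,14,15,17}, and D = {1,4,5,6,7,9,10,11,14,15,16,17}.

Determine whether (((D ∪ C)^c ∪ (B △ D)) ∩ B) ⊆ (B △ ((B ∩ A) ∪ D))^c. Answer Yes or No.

D ∪ C = {1,2,3,4,5,6,7,8,9,10,11,12,14,15,16,17}
(D ∪ C)^c = {13,18}
B △ D = {3,5,11,12,13,15,17}
(D ∪ C)^c ∪ (B △ D) = {3,5,11,12,13,15,17,18}
((D ∪ C)^c ∪ (B △ D)) ∩ B = {3,12,13}
B ∩ A = {3,9,14}
(B ∩ A) ∪ D = {1,3,4,5,6,7,9,10,11,14,15,16,17}
B △ ((B ∩ A) ∪ D) = {5,11,12,13,15,17}
(B △ ((B ∩ A) ∪ D))^c = {1,2,3,4,6,7,8,9,10,14,16,18}
12 ∈ ((D ∪ C)^c ∪ (B △ D)) ∩ B but 12 ∉ (B △ ((B ∩ A) ∪ D))^c, so the inclusion fails.

No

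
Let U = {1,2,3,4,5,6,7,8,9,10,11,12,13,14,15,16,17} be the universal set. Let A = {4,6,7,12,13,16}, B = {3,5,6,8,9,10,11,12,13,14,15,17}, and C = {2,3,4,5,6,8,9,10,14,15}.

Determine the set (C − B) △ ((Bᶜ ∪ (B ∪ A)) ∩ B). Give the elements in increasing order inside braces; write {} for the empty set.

{2,3,4,5,6,8,9,10,11,12,13,14,15,17}

C − B = {2,4}
Bᶜ = {1,2,4,7,16}
B ∪ A = {3,4,5,6,7,8,9,10,11,12,13,14,15,16,17}
Bᶜ ∪ (B ∪ A) = {1,2,3,4,5,6,7,8,9,10,11,12,13,14,15,16,17}
(Bᶜ ∪ (B ∪ A)) ∩ B = {3,5,6,8,9,10,11,12,13,14,15,17}
(C − B) △ ((Bᶜ ∪ (B ∪ A)) ∩ B) = {2,3,4,5,6,8,9,10,11,12,13,14,15,17}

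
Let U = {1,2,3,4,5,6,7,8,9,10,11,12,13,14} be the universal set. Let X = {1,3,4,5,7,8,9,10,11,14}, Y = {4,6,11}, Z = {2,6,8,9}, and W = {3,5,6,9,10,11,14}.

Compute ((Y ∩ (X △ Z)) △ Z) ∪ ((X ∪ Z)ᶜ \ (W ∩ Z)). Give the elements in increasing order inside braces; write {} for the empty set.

{2,4,8,9,11,12,13}

X △ Z = {1,2,3,4,5,6,7,10,11,14}
Y ∩ (X △ Z) = {4,6,11}
(Y ∩ (X △ Z)) △ Z = {2,4,8,9,11}
X ∪ Z = {1,2,3,4,5,6,7,8,9,10,11,14}
(X ∪ Z)ᶜ = {12,13}
W ∩ Z = {6,9}
(X ∪ Z)ᶜ \ (W ∩ Z) = {12,13}
((Y ∩ (X △ Z)) △ Z) ∪ ((X ∪ Z)ᶜ \ (W ∩ Z)) = {2,4,8,9,11,12,13}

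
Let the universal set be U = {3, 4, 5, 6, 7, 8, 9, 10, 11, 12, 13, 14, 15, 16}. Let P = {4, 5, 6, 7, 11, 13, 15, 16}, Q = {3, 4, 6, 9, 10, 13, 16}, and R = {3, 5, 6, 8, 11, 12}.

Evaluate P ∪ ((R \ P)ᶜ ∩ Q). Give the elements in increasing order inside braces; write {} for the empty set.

R \ P = {3, 8, 12}
(R \ P)ᶜ = {4, 5, 6, 7, 9, 10, 11, 13, 14, 15, 16}
(R \ P)ᶜ ∩ Q = {4, 6, 9, 10, 13, 16}
P ∪ ((R \ P)ᶜ ∩ Q) = {4, 5, 6, 7, 9, 10, 11, 13, 15, 16}

{4, 5, 6, 7, 9, 10, 11, 13, 15, 16}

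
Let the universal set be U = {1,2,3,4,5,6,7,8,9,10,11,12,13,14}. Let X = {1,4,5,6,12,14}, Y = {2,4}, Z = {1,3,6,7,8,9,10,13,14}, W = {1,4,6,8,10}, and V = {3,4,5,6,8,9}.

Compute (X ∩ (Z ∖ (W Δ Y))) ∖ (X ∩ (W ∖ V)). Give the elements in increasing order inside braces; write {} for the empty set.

{14}

W Δ Y = {1,2,6,8,10}
Z ∖ (W Δ Y) = {3,7,9,13,14}
X ∩ (Z ∖ (W Δ Y)) = {14}
W ∖ V = {1,10}
X ∩ (W ∖ V) = {1}
(X ∩ (Z ∖ (W Δ Y))) ∖ (X ∩ (W ∖ V)) = {14}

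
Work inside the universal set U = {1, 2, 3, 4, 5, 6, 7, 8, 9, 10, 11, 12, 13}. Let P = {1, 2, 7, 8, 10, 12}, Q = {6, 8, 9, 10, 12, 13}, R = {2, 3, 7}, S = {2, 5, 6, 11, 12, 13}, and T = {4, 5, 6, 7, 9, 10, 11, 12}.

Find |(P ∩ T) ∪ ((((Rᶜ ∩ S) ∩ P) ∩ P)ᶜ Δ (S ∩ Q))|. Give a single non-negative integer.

P ∩ T = {7, 10, 12}
Rᶜ = {1, 4, 5, 6, 8, 9, 10, 11, 12, 13}
Rᶜ ∩ S = {5, 6, 11, 12, 13}
(Rᶜ ∩ S) ∩ P = {12}
((Rᶜ ∩ S) ∩ P) ∩ P = {12}
(((Rᶜ ∩ S) ∩ P) ∩ P)ᶜ = {1, 2, 3, 4, 5, 6, 7, 8, 9, 10, 11, 13}
S ∩ Q = {6, 12, 13}
(((Rᶜ ∩ S) ∩ P) ∩ P)ᶜ Δ (S ∩ Q) = {1, 2, 3, 4, 5, 7, 8, 9, 10, 11, 12}
(P ∩ T) ∪ ((((Rᶜ ∩ S) ∩ P) ∩ P)ᶜ Δ (S ∩ Q)) = {1, 2, 3, 4, 5, 7, 8, 9, 10, 11, 12}
|(P ∩ T) ∪ ((((Rᶜ ∩ S) ∩ P) ∩ P)ᶜ Δ (S ∩ Q))| = 11

11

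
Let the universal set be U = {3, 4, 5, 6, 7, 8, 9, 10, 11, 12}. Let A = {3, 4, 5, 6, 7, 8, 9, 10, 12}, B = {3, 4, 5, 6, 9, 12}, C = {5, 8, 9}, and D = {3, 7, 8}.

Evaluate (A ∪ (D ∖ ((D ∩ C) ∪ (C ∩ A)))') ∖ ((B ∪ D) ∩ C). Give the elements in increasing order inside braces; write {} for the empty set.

{3, 4, 6, 7, 10, 11, 12}

D ∩ C = {8}
C ∩ A = {5, 8, 9}
(D ∩ C) ∪ (C ∩ A) = {5, 8, 9}
D ∖ ((D ∩ C) ∪ (C ∩ A)) = {3, 7}
(D ∖ ((D ∩ C) ∪ (C ∩ A)))' = {4, 5, 6, 8, 9, 10, 11, 12}
A ∪ (D ∖ ((D ∩ C) ∪ (C ∩ A)))' = {3, 4, 5, 6, 7, 8, 9, 10, 11, 12}
B ∪ D = {3, 4, 5, 6, 7, 8, 9, 12}
(B ∪ D) ∩ C = {5, 8, 9}
(A ∪ (D ∖ ((D ∩ C) ∪ (C ∩ A)))') ∖ ((B ∪ D) ∩ C) = {3, 4, 6, 7, 10, 11, 12}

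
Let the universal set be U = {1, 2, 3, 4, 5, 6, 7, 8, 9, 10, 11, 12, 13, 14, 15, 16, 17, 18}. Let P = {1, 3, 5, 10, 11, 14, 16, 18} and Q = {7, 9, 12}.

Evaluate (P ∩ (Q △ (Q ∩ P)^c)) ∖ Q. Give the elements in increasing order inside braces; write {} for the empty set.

{1, 3, 5, 10, 11, 14, 16, 18}

Q ∩ P = {}
(Q ∩ P)^c = {1, 2, 3, 4, 5, 6, 7, 8, 9, 10, 11, 12, 13, 14, 15, 16, 17, 18}
Q △ (Q ∩ P)^c = {1, 2, 3, 4, 5, 6, 8, 10, 11, 13, 14, 15, 16, 17, 18}
P ∩ (Q △ (Q ∩ P)^c) = {1, 3, 5, 10, 11, 14, 16, 18}
(P ∩ (Q △ (Q ∩ P)^c)) ∖ Q = {1, 3, 5, 10, 11, 14, 16, 18}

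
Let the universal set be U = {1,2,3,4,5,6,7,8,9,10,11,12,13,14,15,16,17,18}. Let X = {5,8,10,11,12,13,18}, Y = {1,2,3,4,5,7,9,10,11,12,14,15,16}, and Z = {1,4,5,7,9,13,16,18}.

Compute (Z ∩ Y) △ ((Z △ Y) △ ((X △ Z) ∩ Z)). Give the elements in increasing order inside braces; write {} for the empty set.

{2,3,5,10,11,12,13,14,15,18}

Z ∩ Y = {1,4,5,7,9,16}
Z △ Y = {2,3,10,11,12,13,14,15,18}
X △ Z = {1,4,7,8,9,10,11,12,16}
(X △ Z) ∩ Z = {1,4,7,9,16}
(Z △ Y) △ ((X △ Z) ∩ Z) = {1,2,3,4,7,9,10,11,12,13,14,15,16,18}
(Z ∩ Y) △ ((Z △ Y) △ ((X △ Z) ∩ Z)) = {2,3,5,10,11,12,13,14,15,18}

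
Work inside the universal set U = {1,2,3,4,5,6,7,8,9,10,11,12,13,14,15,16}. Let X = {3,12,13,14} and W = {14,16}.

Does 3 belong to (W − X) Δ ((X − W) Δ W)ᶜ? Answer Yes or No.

No

3 ∉ W and 3 ∈ X, so 3 ∉ W − X
3 ∈ X and 3 ∉ W, so 3 ∈ X − W
3 ∈ (X − W) and 3 ∉ W, so 3 ∈ (X − W) Δ W
3 ∉ ((X − W) Δ W)ᶜ since 3 ∈ ((X − W) Δ W)
3 ∉ (W − X) and 3 ∉ ((X − W) Δ W)ᶜ, so 3 ∉ (W − X) Δ ((X − W) Δ W)ᶜ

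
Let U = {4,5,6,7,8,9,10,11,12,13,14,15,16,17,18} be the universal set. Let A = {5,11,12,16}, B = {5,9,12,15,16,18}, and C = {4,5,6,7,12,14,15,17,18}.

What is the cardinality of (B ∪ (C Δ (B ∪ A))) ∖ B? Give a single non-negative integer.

B ∪ A = {5,9,11,12,15,16,18}
C Δ (B ∪ A) = {4,6,7,9,11,14,16,17}
B ∪ (C Δ (B ∪ A)) = {4,5,6,7,9,11,12,14,15,16,17,18}
(B ∪ (C Δ (B ∪ A))) ∖ B = {4,6,7,11,14,17}
|(B ∪ (C Δ (B ∪ A))) ∖ B| = 6

6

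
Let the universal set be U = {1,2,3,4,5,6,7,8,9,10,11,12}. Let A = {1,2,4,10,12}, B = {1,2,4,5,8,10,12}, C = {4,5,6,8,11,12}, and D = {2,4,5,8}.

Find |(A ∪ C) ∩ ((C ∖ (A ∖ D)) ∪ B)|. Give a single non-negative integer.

9

A ∪ C = {1,2,4,5,6,8,10,11,12}
A ∖ D = {1,10,12}
C ∖ (A ∖ D) = {4,5,6,8,11}
(C ∖ (A ∖ D)) ∪ B = {1,2,4,5,6,8,10,11,12}
(A ∪ C) ∩ ((C ∖ (A ∖ D)) ∪ B) = {1,2,4,5,6,8,10,11,12}
|(A ∪ C) ∩ ((C ∖ (A ∖ D)) ∪ B)| = 9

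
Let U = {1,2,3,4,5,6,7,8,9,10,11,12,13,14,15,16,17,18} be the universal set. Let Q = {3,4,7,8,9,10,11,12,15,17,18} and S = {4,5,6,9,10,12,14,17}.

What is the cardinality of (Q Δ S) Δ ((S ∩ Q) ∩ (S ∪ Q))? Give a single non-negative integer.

14

Q Δ S = {3,5,6,7,8,11,14,15,18}
S ∩ Q = {4,9,10,12,17}
S ∪ Q = {3,4,5,6,7,8,9,10,11,12,14,15,17,18}
(S ∩ Q) ∩ (S ∪ Q) = {4,9,10,12,17}
(Q Δ S) Δ ((S ∩ Q) ∩ (S ∪ Q)) = {3,4,5,6,7,8,9,10,11,12,14,15,17,18}
|(Q Δ S) Δ ((S ∩ Q) ∩ (S ∪ Q))| = 14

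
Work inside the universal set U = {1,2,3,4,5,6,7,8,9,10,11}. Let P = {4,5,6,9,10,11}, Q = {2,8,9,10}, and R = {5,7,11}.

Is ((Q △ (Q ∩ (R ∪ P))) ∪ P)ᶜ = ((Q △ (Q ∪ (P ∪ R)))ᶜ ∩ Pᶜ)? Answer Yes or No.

R ∪ P = {4,5,6,7,9,10,11}
Q ∩ (R ∪ P) = {9,10}
Q △ (Q ∩ (R ∪ P)) = {2,8}
(Q △ (Q ∩ (R ∪ P))) ∪ P = {2,4,5,6,8,9,10,11}
((Q △ (Q ∩ (R ∪ P))) ∪ P)ᶜ = {1,3,7}
P ∪ R = {4,5,6,7,9,10,11}
Q ∪ (P ∪ R) = {2,4,5,6,7,8,9,10,11}
Q △ (Q ∪ (P ∪ R)) = {4,5,6,7,11}
(Q △ (Q ∪ (P ∪ R)))ᶜ = {1,2,3,8,9,10}
Pᶜ = {1,2,3,7,8}
(Q △ (Q ∪ (P ∪ R)))ᶜ ∩ Pᶜ = {1,2,3,8}
2 ∈ (Q △ (Q ∪ (P ∪ R)))ᶜ ∩ Pᶜ but 2 ∉ ((Q △ (Q ∩ (R ∪ P))) ∪ P)ᶜ, so they differ.

No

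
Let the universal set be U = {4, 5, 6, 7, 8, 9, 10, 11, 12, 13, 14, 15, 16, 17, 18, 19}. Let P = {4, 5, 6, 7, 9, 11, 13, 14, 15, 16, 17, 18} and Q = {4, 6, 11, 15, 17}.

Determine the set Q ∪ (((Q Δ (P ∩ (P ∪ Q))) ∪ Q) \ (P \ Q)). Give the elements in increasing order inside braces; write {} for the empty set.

{4, 6, 11, 15, 17}

P ∪ Q = {4, 5, 6, 7, 9, 11, 13, 14, 15, 16, 17, 18}
P ∩ (P ∪ Q) = {4, 5, 6, 7, 9, 11, 13, 14, 15, 16, 17, 18}
Q Δ (P ∩ (P ∪ Q)) = {5, 7, 9, 13, 14, 16, 18}
(Q Δ (P ∩ (P ∪ Q))) ∪ Q = {4, 5, 6, 7, 9, 11, 13, 14, 15, 16, 17, 18}
P \ Q = {5, 7, 9, 13, 14, 16, 18}
((Q Δ (P ∩ (P ∪ Q))) ∪ Q) \ (P \ Q) = {4, 6, 11, 15, 17}
Q ∪ (((Q Δ (P ∩ (P ∪ Q))) ∪ Q) \ (P \ Q)) = {4, 6, 11, 15, 17}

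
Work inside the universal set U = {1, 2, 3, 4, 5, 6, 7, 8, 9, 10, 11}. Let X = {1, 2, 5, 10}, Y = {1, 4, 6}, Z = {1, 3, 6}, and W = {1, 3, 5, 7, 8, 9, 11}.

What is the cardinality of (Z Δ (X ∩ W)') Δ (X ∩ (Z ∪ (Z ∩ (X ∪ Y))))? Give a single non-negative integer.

X ∩ W = {1, 5}
(X ∩ W)' = {2, 3, 4, 6, 7, 8, 9, 10, 11}
Z Δ (X ∩ W)' = {1, 2, 4, 7, 8, 9, 10, 11}
X ∪ Y = {1, 2, 4, 5, 6, 10}
Z ∩ (X ∪ Y) = {1, 6}
Z ∪ (Z ∩ (X ∪ Y)) = {1, 3, 6}
X ∩ (Z ∪ (Z ∩ (X ∪ Y))) = {1}
(Z Δ (X ∩ W)') Δ (X ∩ (Z ∪ (Z ∩ (X ∪ Y)))) = {2, 4, 7, 8, 9, 10, 11}
|(Z Δ (X ∩ W)') Δ (X ∩ (Z ∪ (Z ∩ (X ∪ Y))))| = 7

7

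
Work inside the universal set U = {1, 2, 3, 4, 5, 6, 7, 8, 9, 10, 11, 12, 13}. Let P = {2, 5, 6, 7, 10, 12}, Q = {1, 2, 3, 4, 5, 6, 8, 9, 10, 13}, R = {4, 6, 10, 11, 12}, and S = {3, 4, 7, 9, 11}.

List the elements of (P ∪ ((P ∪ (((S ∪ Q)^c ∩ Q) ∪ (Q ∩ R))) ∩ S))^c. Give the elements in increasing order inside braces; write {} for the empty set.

{1, 3, 8, 9, 11, 13}

S ∪ Q = {1, 2, 3, 4, 5, 6, 7, 8, 9, 10, 11, 13}
(S ∪ Q)^c = {12}
(S ∪ Q)^c ∩ Q = {}
Q ∩ R = {4, 6, 10}
((S ∪ Q)^c ∩ Q) ∪ (Q ∩ R) = {4, 6, 10}
P ∪ (((S ∪ Q)^c ∩ Q) ∪ (Q ∩ R)) = {2, 4, 5, 6, 7, 10, 12}
(P ∪ (((S ∪ Q)^c ∩ Q) ∪ (Q ∩ R))) ∩ S = {4, 7}
P ∪ ((P ∪ (((S ∪ Q)^c ∩ Q) ∪ (Q ∩ R))) ∩ S) = {2, 4, 5, 6, 7, 10, 12}
(P ∪ ((P ∪ (((S ∪ Q)^c ∩ Q) ∪ (Q ∩ R))) ∩ S))^c = {1, 3, 8, 9, 11, 13}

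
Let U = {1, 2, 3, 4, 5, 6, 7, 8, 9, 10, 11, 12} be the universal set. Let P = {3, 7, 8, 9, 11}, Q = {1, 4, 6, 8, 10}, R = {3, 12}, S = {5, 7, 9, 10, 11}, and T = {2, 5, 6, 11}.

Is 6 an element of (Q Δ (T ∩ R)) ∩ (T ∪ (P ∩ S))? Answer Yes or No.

Yes

6 ∈ T and 6 ∉ R, so 6 ∉ T ∩ R
6 ∈ Q and 6 ∉ (T ∩ R), so 6 ∈ Q Δ (T ∩ R)
6 ∉ P and 6 ∉ S, so 6 ∉ P ∩ S
6 ∈ T and 6 ∉ (P ∩ S), so 6 ∈ T ∪ (P ∩ S)
6 ∈ (Q Δ (T ∩ R)) and 6 ∈ (T ∪ (P ∩ S)), so 6 ∈ (Q Δ (T ∩ R)) ∩ (T ∪ (P ∩ S))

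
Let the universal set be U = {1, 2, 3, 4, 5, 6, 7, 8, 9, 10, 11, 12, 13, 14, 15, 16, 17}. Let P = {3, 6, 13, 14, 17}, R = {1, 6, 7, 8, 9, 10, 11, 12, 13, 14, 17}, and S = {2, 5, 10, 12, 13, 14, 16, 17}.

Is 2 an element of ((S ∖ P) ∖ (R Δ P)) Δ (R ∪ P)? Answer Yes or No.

Yes

2 ∈ S and 2 ∉ P, so 2 ∈ S ∖ P
2 ∉ R and 2 ∉ P, so 2 ∉ R Δ P
2 ∈ (S ∖ P) and 2 ∉ (R Δ P), so 2 ∈ (S ∖ P) ∖ (R Δ P)
2 ∉ R and 2 ∉ P, so 2 ∉ R ∪ P
2 ∈ ((S ∖ P) ∖ (R Δ P)) and 2 ∉ (R ∪ P), so 2 ∈ ((S ∖ P) ∖ (R Δ P)) Δ (R ∪ P)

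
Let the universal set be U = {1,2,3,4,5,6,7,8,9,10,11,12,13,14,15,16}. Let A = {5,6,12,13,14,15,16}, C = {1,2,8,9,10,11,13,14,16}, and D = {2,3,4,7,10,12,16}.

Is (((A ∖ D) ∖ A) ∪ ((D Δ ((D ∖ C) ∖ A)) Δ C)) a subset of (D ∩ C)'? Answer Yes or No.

Yes

A ∖ D = {5,6,13,14,15}
(A ∖ D) ∖ A = {}
D ∖ C = {3,4,7,12}
(D ∖ C) ∖ A = {3,4,7}
D Δ ((D ∖ C) ∖ A) = {2,10,12,16}
(D Δ ((D ∖ C) ∖ A)) Δ C = {1,8,9,11,12,13,14}
((A ∖ D) ∖ A) ∪ ((D Δ ((D ∖ C) ∖ A)) Δ C) = {1,8,9,11,12,13,14}
D ∩ C = {2,10,16}
(D ∩ C)' = {1,3,4,5,6,7,8,9,11,12,13,14,15}
Every element of {1,8,9,11,12,13,14} is in {1,3,4,5,6,7,8,9,11,12,13,14,15}, so ((A ∖ D) ∖ A) ∪ ((D Δ ((D ∖ C) ∖ A)) Δ C) ⊆ (D ∩ C)'.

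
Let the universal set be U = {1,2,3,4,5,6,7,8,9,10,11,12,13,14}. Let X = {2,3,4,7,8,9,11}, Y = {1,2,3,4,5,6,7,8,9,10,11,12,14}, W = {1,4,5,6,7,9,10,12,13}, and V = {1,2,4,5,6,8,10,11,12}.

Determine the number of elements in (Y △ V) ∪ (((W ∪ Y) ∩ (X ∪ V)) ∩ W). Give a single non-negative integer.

Y △ V = {3,7,9,14}
W ∪ Y = {1,2,3,4,5,6,7,8,9,10,11,12,13,14}
X ∪ V = {1,2,3,4,5,6,7,8,9,10,11,12}
(W ∪ Y) ∩ (X ∪ V) = {1,2,3,4,5,6,7,8,9,10,11,12}
((W ∪ Y) ∩ (X ∪ V)) ∩ W = {1,4,5,6,7,9,10,12}
(Y △ V) ∪ (((W ∪ Y) ∩ (X ∪ V)) ∩ W) = {1,3,4,5,6,7,9,10,12,14}
|(Y △ V) ∪ (((W ∪ Y) ∩ (X ∪ V)) ∩ W)| = 10

10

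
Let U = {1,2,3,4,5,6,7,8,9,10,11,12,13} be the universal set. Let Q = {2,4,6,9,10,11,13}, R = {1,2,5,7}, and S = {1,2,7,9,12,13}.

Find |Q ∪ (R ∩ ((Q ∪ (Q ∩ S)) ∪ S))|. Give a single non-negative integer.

9

Q ∩ S = {2,9,13}
Q ∪ (Q ∩ S) = {2,4,6,9,10,11,13}
(Q ∪ (Q ∩ S)) ∪ S = {1,2,4,6,7,9,10,11,12,13}
R ∩ ((Q ∪ (Q ∩ S)) ∪ S) = {1,2,7}
Q ∪ (R ∩ ((Q ∪ (Q ∩ S)) ∪ S)) = {1,2,4,6,7,9,10,11,13}
|Q ∪ (R ∩ ((Q ∪ (Q ∩ S)) ∪ S))| = 9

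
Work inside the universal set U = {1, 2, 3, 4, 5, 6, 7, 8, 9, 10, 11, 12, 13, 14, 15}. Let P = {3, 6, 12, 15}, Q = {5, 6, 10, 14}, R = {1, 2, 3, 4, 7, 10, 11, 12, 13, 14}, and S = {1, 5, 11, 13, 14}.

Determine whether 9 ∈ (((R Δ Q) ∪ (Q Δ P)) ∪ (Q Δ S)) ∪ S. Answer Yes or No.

9 ∉ R and 9 ∉ Q, so 9 ∉ R Δ Q
9 ∉ Q and 9 ∉ P, so 9 ∉ Q Δ P
9 ∉ (R Δ Q) and 9 ∉ (Q Δ P), so 9 ∉ (R Δ Q) ∪ (Q Δ P)
9 ∉ Q and 9 ∉ S, so 9 ∉ Q Δ S
9 ∉ ((R Δ Q) ∪ (Q Δ P)) and 9 ∉ (Q Δ S), so 9 ∉ ((R Δ Q) ∪ (Q Δ P)) ∪ (Q Δ S)
9 ∉ (((R Δ Q) ∪ (Q Δ P)) ∪ (Q Δ S)) and 9 ∉ S, so 9 ∉ (((R Δ Q) ∪ (Q Δ P)) ∪ (Q Δ S)) ∪ S

No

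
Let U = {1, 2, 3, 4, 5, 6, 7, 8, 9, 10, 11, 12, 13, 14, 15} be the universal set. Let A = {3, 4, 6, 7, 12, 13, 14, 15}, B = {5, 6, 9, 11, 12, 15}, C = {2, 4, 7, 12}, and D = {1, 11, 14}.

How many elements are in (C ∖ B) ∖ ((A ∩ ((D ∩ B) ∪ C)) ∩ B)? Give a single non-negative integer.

3

C ∖ B = {2, 4, 7}
D ∩ B = {11}
(D ∩ B) ∪ C = {2, 4, 7, 11, 12}
A ∩ ((D ∩ B) ∪ C) = {4, 7, 12}
(A ∩ ((D ∩ B) ∪ C)) ∩ B = {12}
(C ∖ B) ∖ ((A ∩ ((D ∩ B) ∪ C)) ∩ B) = {2, 4, 7}
|(C ∖ B) ∖ ((A ∩ ((D ∩ B) ∪ C)) ∩ B)| = 3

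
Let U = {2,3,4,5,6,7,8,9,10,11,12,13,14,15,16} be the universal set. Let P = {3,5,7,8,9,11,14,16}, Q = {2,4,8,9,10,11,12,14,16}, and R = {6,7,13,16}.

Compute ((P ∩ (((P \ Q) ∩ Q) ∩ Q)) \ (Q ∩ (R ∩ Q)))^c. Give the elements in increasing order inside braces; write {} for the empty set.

{2,3,4,5,6,7,8,9,10,11,12,13,14,15,16}

P \ Q = {3,5,7}
(P \ Q) ∩ Q = {}
((P \ Q) ∩ Q) ∩ Q = {}
P ∩ (((P \ Q) ∩ Q) ∩ Q) = {}
R ∩ Q = {16}
Q ∩ (R ∩ Q) = {16}
(P ∩ (((P \ Q) ∩ Q) ∩ Q)) \ (Q ∩ (R ∩ Q)) = {}
((P ∩ (((P \ Q) ∩ Q) ∩ Q)) \ (Q ∩ (R ∩ Q)))^c = {2,3,4,5,6,7,8,9,10,11,12,13,14,15,16}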